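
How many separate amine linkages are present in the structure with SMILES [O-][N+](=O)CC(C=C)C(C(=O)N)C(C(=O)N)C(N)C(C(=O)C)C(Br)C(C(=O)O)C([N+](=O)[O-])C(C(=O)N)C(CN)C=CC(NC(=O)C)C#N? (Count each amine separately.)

2

Taking each segment in turn:
  O2NCH2: –NO2 on carbon → nitro group.
  CH(CH=CH2): pendant –CH=CH2: C=C double bond → alkene.
  CH(CONH2): pendant –CONH2: carbonyl C bonded to C and N → amide.
  CH(CONH2): pendant –CONH2: carbonyl C bonded to C and N → amide.
  CH(NH2): –NH2 on an sp³ carbon with no adjacent C=O → amine.
  CH(COCH3): pendant –COCH3: carbonyl C bonded to two carbons → ketone.
  CH(Br): halogen on an sp³ carbon → alkyl halide.
  CH(COOH): pendant –COOH: carbonyl C bonded to C and –OH → carboxylic acid.
  CH(NO2): –NO2 on an sp³ carbon → nitro (the N=O is not a carbonyl).
  CH(CONH2): pendant –CONH2: carbonyl C bonded to C and N → amide.
  CH(CH2NH2): pendant –CH2NH2: N on sp³ C, no adjacent C=O → amine.
  CH=CH: C=C double bond → alkene.
  CH(NHCOCH3): pendant –NHC(=O)CH3: N bonded to a carbonyl → amide (not amine).
  CN: –C≡N: carbon triple-bonded to nitrogen → nitrile.
Amine appears at: CH(NH2), CH(CH2NH2) → 2.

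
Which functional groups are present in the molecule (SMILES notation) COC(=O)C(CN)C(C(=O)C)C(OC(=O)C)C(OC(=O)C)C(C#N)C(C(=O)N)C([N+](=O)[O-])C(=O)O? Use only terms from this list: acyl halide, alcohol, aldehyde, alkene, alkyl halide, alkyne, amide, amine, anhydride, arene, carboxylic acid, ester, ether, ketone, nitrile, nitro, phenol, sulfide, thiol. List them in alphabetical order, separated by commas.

Reading the structure from left to right:
  CH3OOC: CH3O–C(=O)–: carbonyl C bonded to C and to –OCH3 → ester (not ketone + ether).
  CH(CH2NH2): pendant –CH2NH2: N on sp³ C, no adjacent C=O → amine.
  CH(COCH3): pendant –COCH3: carbonyl C bonded to two carbons → ketone.
  CH(OCOCH3): pendant –OC(=O)CH3: an acyloxy group → ester.
  CH(OCOCH3): pendant –OC(=O)CH3: an acyloxy group → ester.
  CH(CN): pendant –C≡N: nitrile.
  CH(CONH2): pendant –CONH2: carbonyl C bonded to C and N → amide.
  CH(NO2): –NO2 on an sp³ carbon → nitro (the N=O is not a carbonyl).
  COOH: –COOH: carbonyl C bonded to –OH and C → carboxylic acid (the –OH is not a separate alcohol).

amide, amine, carboxylic acid, ester, ketone, nitrile, nitro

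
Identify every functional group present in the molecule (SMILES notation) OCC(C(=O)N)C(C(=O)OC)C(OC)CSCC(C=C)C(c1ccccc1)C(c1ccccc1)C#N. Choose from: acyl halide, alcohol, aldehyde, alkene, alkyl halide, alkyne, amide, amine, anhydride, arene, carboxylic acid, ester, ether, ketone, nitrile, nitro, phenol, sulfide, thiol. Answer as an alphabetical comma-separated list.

Taking each segment in turn:
  HOCH2: HO– on an sp³ carbon → alcohol.
  CH(CONH2): pendant –CONH2: carbonyl C bonded to C and N → amide.
  CH(COOCH3): pendant –COOCH3: carbonyl C bonded to C and –OCH3 → ester.
  CH(OCH3): pendant –OCH3: C–O–C with sp³ C, no adjacent C=O → ether.
  CH2SCH2: C–S–C linkage → sulfide (thioether).
  CH(CH=CH2): pendant –CH=CH2: C=C double bond → alkene.
  CH(C6H5): pendant –C6H5: benzene ring → arene.
  CH(C6H5): pendant –C6H5: benzene ring → arene.
  CN: –C≡N: carbon triple-bonded to nitrogen → nitrile.

alcohol, alkene, amide, arene, ester, ether, nitrile, sulfide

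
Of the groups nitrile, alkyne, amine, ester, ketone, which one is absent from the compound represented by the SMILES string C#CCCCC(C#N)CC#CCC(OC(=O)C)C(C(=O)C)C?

amine

ester: present (CH(OCOCH3) — pendant –OC(=O)CH3: an acyloxy group → ester).
alkyne: present (HC≡C — C≡C triple bond → alkyne).
nitrile: present (CH(CN) — pendant –C≡N: nitrile).
ketone: present (CH(COCH3) — pendant –COCH3: carbonyl C bonded to two carbons → ketone).
amine: no segment matches this pattern.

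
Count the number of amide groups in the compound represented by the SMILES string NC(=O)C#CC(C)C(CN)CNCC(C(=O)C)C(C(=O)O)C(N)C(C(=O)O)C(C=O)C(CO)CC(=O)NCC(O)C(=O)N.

3

Reading the structure from left to right:
  H2NCO: –C(=O)NH2: carbonyl C bonded to C and to N → amide (the N is not a separate amine).
  C≡C: C≡C triple bond → alkyne.
  CH(CH2NH2): pendant –CH2NH2: N on sp³ C, no adjacent C=O → amine.
  CH2NHCH2: C–N–C with sp³ carbons and no adjacent C=O → amine (secondary).
  CH(COCH3): pendant –COCH3: carbonyl C bonded to two carbons → ketone.
  CH(COOH): pendant –COOH: carbonyl C bonded to C and –OH → carboxylic acid.
  CH(NH2): –NH2 on an sp³ carbon with no adjacent C=O → amine.
  CH(COOH): pendant –COOH: carbonyl C bonded to C and –OH → carboxylic acid.
  CH(CHO): pendant –CHO: carbonyl C bonded to C and H → aldehyde.
  CH(CH2OH): pendant –CH2OH on an sp³ backbone C → alcohol.
  CH2CONHCH2: –C(=O)–N– linkage → amide (the N is not an amine).
  CH(OH): –OH on an sp³ carbon → alcohol (secondary).
  CONH2: –C(=O)NH2: carbonyl C bonded to C and to N → amide (the N is not a separate amine).
Amide appears at: H2NCO, CH2CONHCH2, CONH2 → 3.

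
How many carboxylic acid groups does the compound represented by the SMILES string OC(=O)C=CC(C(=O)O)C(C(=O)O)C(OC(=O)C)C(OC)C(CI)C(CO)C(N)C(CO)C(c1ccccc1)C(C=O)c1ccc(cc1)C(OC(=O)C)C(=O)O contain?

–COOH: carbonyl C bonded to –OH and C → carboxylic acid (the –OH is not a separate alcohol).
C=C double bond → alkene.
pendant –COOH: carbonyl C bonded to C and –OH → carboxylic acid.
pendant –COOH: carbonyl C bonded to C and –OH → carboxylic acid.
pendant –OC(=O)CH3: an acyloxy group → ester.
pendant –OCH3: C–O–C with sp³ C, no adjacent C=O → ether.
pendant –CH2X: halogen on sp³ carbon → alkyl halide.
pendant –CH2OH on an sp³ backbone C → alcohol.
–NH2 on an sp³ carbon with no adjacent C=O → amine.
pendant –CH2OH on an sp³ backbone C → alcohol.
pendant –C6H5: benzene ring → arene.
pendant –CHO: carbonyl C bonded to C and H → aldehyde.
para-disubstituted benzene ring → arene.
pendant –OC(=O)CH3: an acyloxy group → ester.
–COOH: carbonyl C bonded to –OH and C → carboxylic acid (the –OH is not a separate alcohol).
Carboxylic acid appears at: HOOC, CH(COOH), CH(COOH), COOH → 4.

4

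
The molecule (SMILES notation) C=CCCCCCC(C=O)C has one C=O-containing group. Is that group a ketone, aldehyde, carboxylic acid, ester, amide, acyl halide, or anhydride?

aldehyde

The carbonyl is in the CH(CHO) segment: pendant –CHO: carbonyl C bonded to C and H → aldehyde.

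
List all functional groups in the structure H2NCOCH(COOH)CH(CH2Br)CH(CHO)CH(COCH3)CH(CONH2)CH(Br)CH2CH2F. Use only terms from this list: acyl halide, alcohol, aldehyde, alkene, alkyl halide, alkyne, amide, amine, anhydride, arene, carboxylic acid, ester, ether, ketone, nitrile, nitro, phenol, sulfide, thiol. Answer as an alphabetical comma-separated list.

Reading the structure from left to right:
  H2NCO: –C(=O)NH2: carbonyl C bonded to C and to N → amide (the N is not a separate amine).
  CH(COOH): pendant –COOH: carbonyl C bonded to C and –OH → carboxylic acid.
  CH(CH2Br): pendant –CH2X: halogen on sp³ carbon → alkyl halide.
  CH(CHO): pendant –CHO: carbonyl C bonded to C and H → aldehyde.
  CH(COCH3): pendant –COCH3: carbonyl C bonded to two carbons → ketone.
  CH(CONH2): pendant –CONH2: carbonyl C bonded to C and N → amide.
  CH(Br): halogen on an sp³ carbon → alkyl halide.
  CH2F: halogen on an sp³ carbon → alkyl halide.

aldehyde, alkyl halide, amide, carboxylic acid, ketone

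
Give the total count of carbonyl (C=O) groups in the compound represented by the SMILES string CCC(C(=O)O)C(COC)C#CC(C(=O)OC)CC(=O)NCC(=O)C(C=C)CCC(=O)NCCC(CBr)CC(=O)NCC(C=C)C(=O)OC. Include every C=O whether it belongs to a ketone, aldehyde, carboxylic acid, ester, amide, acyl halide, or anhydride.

CH(COOH): carboxylic acid, 1 C=O (running total 1).
CH(COOCH3): ester, 1 C=O (running total 2).
CH2CONHCH2: amide, 1 C=O (running total 3).
CO: ketone, 1 C=O (running total 4).
CH2CONHCH2: amide, 1 C=O (running total 5).
CH2CONHCH2: amide, 1 C=O (running total 6).
COOCH3: ester, 1 C=O (running total 7).

7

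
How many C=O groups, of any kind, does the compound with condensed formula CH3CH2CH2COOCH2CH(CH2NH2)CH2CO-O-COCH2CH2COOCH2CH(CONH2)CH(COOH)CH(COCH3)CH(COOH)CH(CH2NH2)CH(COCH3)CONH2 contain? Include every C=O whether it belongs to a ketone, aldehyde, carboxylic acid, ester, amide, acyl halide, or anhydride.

10

CH2COOCH2: ester, 1 C=O (running total 1).
CH2CO-O-COCH2: anhydride, 2 C=O (running total 3).
CH2COOCH2: ester, 1 C=O (running total 4).
CH(CONH2): amide, 1 C=O (running total 5).
CH(COOH): carboxylic acid, 1 C=O (running total 6).
CH(COCH3): ketone, 1 C=O (running total 7).
CH(COOH): carboxylic acid, 1 C=O (running total 8).
CH(COCH3): ketone, 1 C=O (running total 9).
CONH2: amide, 1 C=O (running total 10).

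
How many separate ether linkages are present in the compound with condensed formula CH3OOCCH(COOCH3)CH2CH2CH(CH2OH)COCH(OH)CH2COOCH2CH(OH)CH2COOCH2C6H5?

0

CH3O–C(=O)–: carbonyl C bonded to C and to –OCH3 → ester (not ketone + ether).
pendant –COOCH3: carbonyl C bonded to C and –OCH3 → ester.
pendant –CH2OH on an sp³ backbone C → alcohol.
–C(=O)– with carbon on both sides → ketone.
–OH on an sp³ carbon → alcohol (secondary).
–C(=O)–O–C with C on the carbonyl side → ester.
–OH on an sp³ carbon → alcohol (secondary).
–C(=O)–O–C with C on the carbonyl side → ester.
–C6H5 phenyl ring → arene.
No segment is a ether: CH3OOC is ester, not ether; CH(COOCH3) is ester, not ether; CH(CH2OH) is alcohol, not ether. → 0.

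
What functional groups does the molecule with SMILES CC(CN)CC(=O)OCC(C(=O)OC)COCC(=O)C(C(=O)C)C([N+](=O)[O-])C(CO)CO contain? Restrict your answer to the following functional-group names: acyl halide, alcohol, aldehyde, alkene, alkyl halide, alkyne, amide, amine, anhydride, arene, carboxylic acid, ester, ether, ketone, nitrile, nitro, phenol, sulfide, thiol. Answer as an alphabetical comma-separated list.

alcohol, amine, ester, ether, ketone, nitro

Taking each segment in turn:
  CH(CH2NH2): pendant –CH2NH2: N on sp³ C, no adjacent C=O → amine.
  CH2COOCH2: –C(=O)–O–C with C on the carbonyl side → ester.
  CH(COOCH3): pendant –COOCH3: carbonyl C bonded to C and –OCH3 → ester.
  CH2OCH2: C–O–C with sp³ carbons on both sides and no adjacent C=O → ether.
  CO: –C(=O)– with carbon on both sides → ketone.
  CH(COCH3): pendant –COCH3: carbonyl C bonded to two carbons → ketone.
  CH(NO2): –NO2 on an sp³ carbon → nitro (the N=O is not a carbonyl).
  CH(CH2OH): pendant –CH2OH on an sp³ backbone C → alcohol.
  CH2OH: –OH on an sp³ carbon → alcohol.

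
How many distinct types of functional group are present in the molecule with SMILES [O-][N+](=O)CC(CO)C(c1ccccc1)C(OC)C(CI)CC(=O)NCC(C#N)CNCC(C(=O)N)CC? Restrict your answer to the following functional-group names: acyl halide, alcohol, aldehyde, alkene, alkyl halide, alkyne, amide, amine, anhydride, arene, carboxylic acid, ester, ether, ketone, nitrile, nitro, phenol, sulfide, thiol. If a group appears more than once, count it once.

8

Working along the chain:
  O2NCH2: –NO2 on carbon → nitro group.
  CH(CH2OH): pendant –CH2OH on an sp³ backbone C → alcohol.
  CH(C6H5): pendant –C6H5: benzene ring → arene.
  CH(OCH3): pendant –OCH3: C–O–C with sp³ C, no adjacent C=O → ether.
  CH(CH2I): pendant –CH2X: halogen on sp³ carbon → alkyl halide.
  CH2CONHCH2: –C(=O)–N– linkage → amide (the N is not an amine).
  CH(CN): pendant –C≡N: nitrile.
  CH2NHCH2: C–N–C with sp³ carbons and no adjacent C=O → amine (secondary).
  CH(CONH2): pendant –CONH2: carbonyl C bonded to C and N → amide.
Distinct types present: alcohol, alkyl halide, amide, amine, arene, ether, nitrile, nitro.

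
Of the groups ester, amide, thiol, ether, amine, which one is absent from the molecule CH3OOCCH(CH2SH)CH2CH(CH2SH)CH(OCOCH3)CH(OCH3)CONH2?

amine

ether: present (CH(OCH3) — pendant –OCH3: C–O–C with sp³ C, no adjacent C=O → ether).
amide: present (CONH2 — –C(=O)NH2: carbonyl C bonded to C and to N → amide (the N is not a separate amine)).
thiol: present (CH(CH2SH) — pendant –CH2SH → thiol).
ester: present (CH3OOC — CH3O–C(=O)–: carbonyl C bonded to C and to –OCH3 → ester (not ketone + ether)).
amine: absent. In CONH2, the nitrogen is bonded directly to a carbonyl carbon, making it part of an amide, not a free amine.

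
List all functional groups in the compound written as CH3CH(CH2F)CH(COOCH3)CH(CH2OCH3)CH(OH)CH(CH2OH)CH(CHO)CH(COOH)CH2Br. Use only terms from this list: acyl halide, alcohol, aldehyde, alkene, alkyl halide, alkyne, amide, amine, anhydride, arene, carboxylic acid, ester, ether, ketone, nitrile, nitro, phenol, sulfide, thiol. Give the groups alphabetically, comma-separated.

Reading the structure from left to right:
  CH(CH2F): pendant –CH2X: halogen on sp³ carbon → alkyl halide.
  CH(COOCH3): pendant –COOCH3: carbonyl C bonded to C and –OCH3 → ester.
  CH(CH2OCH3): pendant –CH2OCH3: C–O–C linkage → ether.
  CH(OH): –OH on an sp³ carbon → alcohol (secondary).
  CH(CH2OH): pendant –CH2OH on an sp³ backbone C → alcohol.
  CH(CHO): pendant –CHO: carbonyl C bonded to C and H → aldehyde.
  CH(COOH): pendant –COOH: carbonyl C bonded to C and –OH → carboxylic acid.
  CH2Br: halogen on an sp³ carbon → alkyl halide.

alcohol, aldehyde, alkyl halide, carboxylic acid, ester, ether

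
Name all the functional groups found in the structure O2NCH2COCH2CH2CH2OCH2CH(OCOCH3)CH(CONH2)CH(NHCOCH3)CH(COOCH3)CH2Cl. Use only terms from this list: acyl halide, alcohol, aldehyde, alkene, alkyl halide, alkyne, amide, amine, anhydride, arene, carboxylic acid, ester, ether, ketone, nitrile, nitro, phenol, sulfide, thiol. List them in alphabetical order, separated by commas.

Working along the chain:
  O2NCH2: –NO2 on carbon → nitro group.
  CO: –C(=O)– with carbon on both sides → ketone.
  CH2OCH2: C–O–C with sp³ carbons on both sides and no adjacent C=O → ether.
  CH(OCOCH3): pendant –OC(=O)CH3: an acyloxy group → ester.
  CH(CONH2): pendant –CONH2: carbonyl C bonded to C and N → amide.
  CH(NHCOCH3): pendant –NHC(=O)CH3: N bonded to a carbonyl → amide (not amine).
  CH(COOCH3): pendant –COOCH3: carbonyl C bonded to C and –OCH3 → ester.
  CH2Cl: halogen on an sp³ carbon → alkyl halide.

alkyl halide, amide, ester, ether, ketone, nitro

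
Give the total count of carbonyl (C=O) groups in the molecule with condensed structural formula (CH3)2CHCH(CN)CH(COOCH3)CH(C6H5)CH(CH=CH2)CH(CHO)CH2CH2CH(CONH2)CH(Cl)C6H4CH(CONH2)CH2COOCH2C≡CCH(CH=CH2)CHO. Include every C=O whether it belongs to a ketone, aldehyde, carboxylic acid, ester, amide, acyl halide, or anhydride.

CH(COOCH3): ester, 1 C=O (running total 1).
CH(CHO): aldehyde, 1 C=O (running total 2).
CH(CONH2): amide, 1 C=O (running total 3).
CH(CONH2): amide, 1 C=O (running total 4).
CH2COOCH2: ester, 1 C=O (running total 5).
CHO: aldehyde, 1 C=O (running total 6).

6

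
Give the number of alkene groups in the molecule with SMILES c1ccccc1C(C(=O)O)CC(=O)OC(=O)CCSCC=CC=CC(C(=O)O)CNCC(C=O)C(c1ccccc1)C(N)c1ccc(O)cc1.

2

Reading the structure from left to right:
  C6H5: C6H5– phenyl ring → arene.
  CH(COOH): pendant –COOH: carbonyl C bonded to C and –OH → carboxylic acid.
  CH2CO-O-COCH2: two acyl groups sharing one oxygen, –C(=O)–O–C(=O)– → anhydride.
  CH2SCH2: C–S–C linkage → sulfide (thioether).
  CH=CH: C=C double bond → alkene.
  CH=CH: C=C double bond → alkene.
  CH(COOH): pendant –COOH: carbonyl C bonded to C and –OH → carboxylic acid.
  CH2NHCH2: C–N–C with sp³ carbons and no adjacent C=O → amine (secondary).
  CH(CHO): pendant –CHO: carbonyl C bonded to C and H → aldehyde.
  CH(C6H5): pendant –C6H5: benzene ring → arene.
  CH(NH2): –NH2 on an sp³ carbon with no adjacent C=O → amine.
  C6H4OH: –OH attached directly to an aromatic ring → phenol (not alcohol); the ring itself is an arene.
Alkene appears at: CH=CH, CH=CH → 2.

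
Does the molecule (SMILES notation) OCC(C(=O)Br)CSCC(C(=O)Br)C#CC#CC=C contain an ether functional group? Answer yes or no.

Reading the structure from left to right:
  HOCH2: HO– on an sp³ carbon → alcohol.
  CH(COBr): pendant –C(=O)X: carbonyl C bonded to C and halogen → acyl halide.
  CH2SCH2: C–S–C linkage → sulfide (thioether).
  CH(COBr): pendant –C(=O)X: carbonyl C bonded to C and halogen → acyl halide.
  C≡C: C≡C triple bond → alkyne.
  C≡C: C≡C triple bond → alkyne.
  CH=CH2: C=C double bond → alkene.
The groups actually present are: acyl halide, alcohol, alkene, alkyne, sulfide.

no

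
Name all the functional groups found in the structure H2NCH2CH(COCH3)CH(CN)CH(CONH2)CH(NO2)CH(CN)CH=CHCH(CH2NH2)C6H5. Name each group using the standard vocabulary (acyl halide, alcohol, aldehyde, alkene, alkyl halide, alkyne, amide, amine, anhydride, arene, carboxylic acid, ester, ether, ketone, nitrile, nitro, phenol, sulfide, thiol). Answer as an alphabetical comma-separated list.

alkene, amide, amine, arene, ketone, nitrile, nitro

Reading the structure from left to right:
  H2NCH2: –NH2 on an sp³ carbon with no adjacent C=O → amine.
  CH(COCH3): pendant –COCH3: carbonyl C bonded to two carbons → ketone.
  CH(CN): pendant –C≡N: nitrile.
  CH(CONH2): pendant –CONH2: carbonyl C bonded to C and N → amide.
  CH(NO2): –NO2 on an sp³ carbon → nitro (the N=O is not a carbonyl).
  CH(CN): pendant –C≡N: nitrile.
  CH=CH: C=C double bond → alkene.
  CH(CH2NH2): pendant –CH2NH2: N on sp³ C, no adjacent C=O → amine.
  C6H5: –C6H5 phenyl ring → arene.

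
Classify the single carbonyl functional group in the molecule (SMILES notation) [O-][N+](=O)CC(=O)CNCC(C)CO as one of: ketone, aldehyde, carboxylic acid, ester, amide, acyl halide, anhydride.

The carbonyl is in the CO segment: –C(=O)– with carbon on both sides → ketone.

ketone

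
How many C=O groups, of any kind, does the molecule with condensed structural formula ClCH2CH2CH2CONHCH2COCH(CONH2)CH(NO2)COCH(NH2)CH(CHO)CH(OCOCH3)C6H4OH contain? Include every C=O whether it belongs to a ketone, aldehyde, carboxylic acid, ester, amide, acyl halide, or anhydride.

6

CH2CONHCH2: amide, 1 C=O (running total 1).
CO: ketone, 1 C=O (running total 2).
CH(CONH2): amide, 1 C=O (running total 3).
CO: ketone, 1 C=O (running total 4).
CH(CHO): aldehyde, 1 C=O (running total 5).
CH(OCOCH3): ester, 1 C=O (running total 6).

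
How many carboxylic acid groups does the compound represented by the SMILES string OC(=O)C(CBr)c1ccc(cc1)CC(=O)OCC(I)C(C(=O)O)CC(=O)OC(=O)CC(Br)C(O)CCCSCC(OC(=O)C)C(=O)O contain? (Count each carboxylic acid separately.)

3

Reading the structure from left to right:
  HOOC: –COOH: carbonyl C bonded to –OH and C → carboxylic acid (the –OH is not a separate alcohol).
  CH(CH2Br): pendant –CH2X: halogen on sp³ carbon → alkyl halide.
  C6H4: para-disubstituted benzene ring → arene.
  CH2COOCH2: –C(=O)–O–C with C on the carbonyl side → ester.
  CH(I): halogen on an sp³ carbon → alkyl halide.
  CH(COOH): pendant –COOH: carbonyl C bonded to C and –OH → carboxylic acid.
  CH2CO-O-COCH2: two acyl groups sharing one oxygen, –C(=O)–O–C(=O)– → anhydride.
  CH(Br): halogen on an sp³ carbon → alkyl halide.
  CH(OH): –OH on an sp³ carbon → alcohol (secondary).
  CH2SCH2: C–S–C linkage → sulfide (thioether).
  CH(OCOCH3): pendant –OC(=O)CH3: an acyloxy group → ester.
  COOH: –COOH: carbonyl C bonded to –OH and C → carboxylic acid (the –OH is not a separate alcohol).
Carboxylic acid appears at: HOOC, CH(COOH), COOH → 3.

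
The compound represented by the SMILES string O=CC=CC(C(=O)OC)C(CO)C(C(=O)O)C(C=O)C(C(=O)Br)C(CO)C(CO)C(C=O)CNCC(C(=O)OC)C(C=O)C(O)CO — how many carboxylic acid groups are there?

1

Working along the chain:
  OHC: terminal –CHO: carbonyl C bonded to H and C → aldehyde.
  CH=CH: C=C double bond → alkene.
  CH(COOCH3): pendant –COOCH3: carbonyl C bonded to C and –OCH3 → ester.
  CH(CH2OH): pendant –CH2OH on an sp³ backbone C → alcohol.
  CH(COOH): pendant –COOH: carbonyl C bonded to C and –OH → carboxylic acid.
  CH(CHO): pendant –CHO: carbonyl C bonded to C and H → aldehyde.
  CH(COBr): pendant –C(=O)X: carbonyl C bonded to C and halogen → acyl halide.
  CH(CH2OH): pendant –CH2OH on an sp³ backbone C → alcohol.
  CH(CH2OH): pendant –CH2OH on an sp³ backbone C → alcohol.
  CH(CHO): pendant –CHO: carbonyl C bonded to C and H → aldehyde.
  CH2NHCH2: C–N–C with sp³ carbons and no adjacent C=O → amine (secondary).
  CH(COOCH3): pendant –COOCH3: carbonyl C bonded to C and –OCH3 → ester.
  CH(CHO): pendant –CHO: carbonyl C bonded to C and H → aldehyde.
  CH(OH): –OH on an sp³ carbon → alcohol (secondary).
  CH2OH: –OH on an sp³ carbon → alcohol.
Carboxylic acid appears at: CH(COOH) → 1.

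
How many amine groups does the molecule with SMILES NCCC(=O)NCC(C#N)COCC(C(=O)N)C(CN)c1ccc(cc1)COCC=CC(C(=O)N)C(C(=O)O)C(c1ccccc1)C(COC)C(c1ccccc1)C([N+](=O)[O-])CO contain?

2

Taking each segment in turn:
  H2NCH2: –NH2 on an sp³ carbon with no adjacent C=O → amine.
  CH2CONHCH2: –C(=O)–N– linkage → amide (the N is not an amine).
  CH(CN): pendant –C≡N: nitrile.
  CH2OCH2: C–O–C with sp³ carbons on both sides and no adjacent C=O → ether.
  CH(CONH2): pendant –CONH2: carbonyl C bonded to C and N → amide.
  CH(CH2NH2): pendant –CH2NH2: N on sp³ C, no adjacent C=O → amine.
  C6H4: para-disubstituted benzene ring → arene.
  CH2OCH2: C–O–C with sp³ carbons on both sides and no adjacent C=O → ether.
  CH=CH: C=C double bond → alkene.
  CH(CONH2): pendant –CONH2: carbonyl C bonded to C and N → amide.
  CH(COOH): pendant –COOH: carbonyl C bonded to C and –OH → carboxylic acid.
  CH(C6H5): pendant –C6H5: benzene ring → arene.
  CH(CH2OCH3): pendant –CH2OCH3: C–O–C linkage → ether.
  CH(C6H5): pendant –C6H5: benzene ring → arene.
  CH(NO2): –NO2 on an sp³ carbon → nitro (the N=O is not a carbonyl).
  CH2OH: –OH on an sp³ carbon → alcohol.
Amine appears at: H2NCH2, CH(CH2NH2) → 2.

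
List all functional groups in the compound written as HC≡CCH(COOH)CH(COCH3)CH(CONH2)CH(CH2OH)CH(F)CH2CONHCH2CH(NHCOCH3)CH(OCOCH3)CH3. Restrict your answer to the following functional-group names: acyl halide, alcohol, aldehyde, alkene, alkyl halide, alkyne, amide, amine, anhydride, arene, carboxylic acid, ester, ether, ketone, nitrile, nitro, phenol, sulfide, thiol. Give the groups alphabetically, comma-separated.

Working along the chain:
  HC≡C: C≡C triple bond → alkyne.
  CH(COOH): pendant –COOH: carbonyl C bonded to C and –OH → carboxylic acid.
  CH(COCH3): pendant –COCH3: carbonyl C bonded to two carbons → ketone.
  CH(CONH2): pendant –CONH2: carbonyl C bonded to C and N → amide.
  CH(CH2OH): pendant –CH2OH on an sp³ backbone C → alcohol.
  CH(F): halogen on an sp³ carbon → alkyl halide.
  CH2CONHCH2: –C(=O)–N– linkage → amide (the N is not an amine).
  CH(NHCOCH3): pendant –NHC(=O)CH3: N bonded to a carbonyl → amide (not amine).
  CH(OCOCH3): pendant –OC(=O)CH3: an acyloxy group → ester.

alcohol, alkyl halide, alkyne, amide, carboxylic acid, ester, ketone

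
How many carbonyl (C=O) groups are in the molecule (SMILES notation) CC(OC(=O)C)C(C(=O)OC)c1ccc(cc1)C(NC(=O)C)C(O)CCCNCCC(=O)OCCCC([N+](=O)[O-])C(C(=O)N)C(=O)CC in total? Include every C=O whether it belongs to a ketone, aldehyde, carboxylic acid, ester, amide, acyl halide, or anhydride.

CH(OCOCH3): ester, 1 C=O (running total 1).
CH(COOCH3): ester, 1 C=O (running total 2).
CH(NHCOCH3): amide, 1 C=O (running total 3).
CH2COOCH2: ester, 1 C=O (running total 4).
CH(CONH2): amide, 1 C=O (running total 5).
CO: ketone, 1 C=O (running total 6).

6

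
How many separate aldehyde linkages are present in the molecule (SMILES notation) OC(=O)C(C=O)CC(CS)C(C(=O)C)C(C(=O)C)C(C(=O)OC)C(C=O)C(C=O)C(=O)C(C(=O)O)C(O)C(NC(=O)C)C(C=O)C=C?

4

Working along the chain:
  HOOC: –COOH: carbonyl C bonded to –OH and C → carboxylic acid (the –OH is not a separate alcohol).
  CH(CHO): pendant –CHO: carbonyl C bonded to C and H → aldehyde.
  CH(CH2SH): pendant –CH2SH → thiol.
  CH(COCH3): pendant –COCH3: carbonyl C bonded to two carbons → ketone.
  CH(COCH3): pendant –COCH3: carbonyl C bonded to two carbons → ketone.
  CH(COOCH3): pendant –COOCH3: carbonyl C bonded to C and –OCH3 → ester.
  CH(CHO): pendant –CHO: carbonyl C bonded to C and H → aldehyde.
  CH(CHO): pendant –CHO: carbonyl C bonded to C and H → aldehyde.
  CO: –C(=O)– with carbon on both sides → ketone.
  CH(COOH): pendant –COOH: carbonyl C bonded to C and –OH → carboxylic acid.
  CH(OH): –OH on an sp³ carbon → alcohol (secondary).
  CH(NHCOCH3): pendant –NHC(=O)CH3: N bonded to a carbonyl → amide (not amine).
  CH(CHO): pendant –CHO: carbonyl C bonded to C and H → aldehyde.
  CH=CH2: C=C double bond → alkene.
Aldehyde appears at: CH(CHO), CH(CHO), CH(CHO), CH(CHO) → 4.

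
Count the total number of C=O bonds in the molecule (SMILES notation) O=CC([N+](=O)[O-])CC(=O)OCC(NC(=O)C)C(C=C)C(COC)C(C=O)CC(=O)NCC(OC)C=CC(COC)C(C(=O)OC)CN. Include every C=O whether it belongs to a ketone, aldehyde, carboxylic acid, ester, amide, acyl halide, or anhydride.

6

OHC: aldehyde, 1 C=O (running total 1).
CH2COOCH2: ester, 1 C=O (running total 2).
CH(NHCOCH3): amide, 1 C=O (running total 3).
CH(CHO): aldehyde, 1 C=O (running total 4).
CH2CONHCH2: amide, 1 C=O (running total 5).
CH(COOCH3): ester, 1 C=O (running total 6).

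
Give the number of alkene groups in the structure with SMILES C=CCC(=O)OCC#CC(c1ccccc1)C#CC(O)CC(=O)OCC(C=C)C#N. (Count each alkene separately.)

Taking each segment in turn:
  CH2=CH: C=C double bond → alkene.
  CH2COOCH2: –C(=O)–O–C with C on the carbonyl side → ester.
  C≡C: C≡C triple bond → alkyne.
  CH(C6H5): pendant –C6H5: benzene ring → arene.
  C≡C: C≡C triple bond → alkyne.
  CH(OH): –OH on an sp³ carbon → alcohol (secondary).
  CH2COOCH2: –C(=O)–O–C with C on the carbonyl side → ester.
  CH(CH=CH2): pendant –CH=CH2: C=C double bond → alkene.
  CN: –C≡N: carbon triple-bonded to nitrogen → nitrile.
Alkene appears at: CH2=CH, CH(CH=CH2) → 2.

2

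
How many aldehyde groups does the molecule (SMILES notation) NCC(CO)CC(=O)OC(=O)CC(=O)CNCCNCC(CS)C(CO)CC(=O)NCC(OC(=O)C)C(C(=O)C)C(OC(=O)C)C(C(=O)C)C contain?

0

Taking each segment in turn:
  H2NCH2: –NH2 on an sp³ carbon with no adjacent C=O → amine.
  CH(CH2OH): pendant –CH2OH on an sp³ backbone C → alcohol.
  CH2CO-O-COCH2: two acyl groups sharing one oxygen, –C(=O)–O–C(=O)– → anhydride.
  CO: –C(=O)– with carbon on both sides → ketone.
  CH2NHCH2: C–N–C with sp³ carbons and no adjacent C=O → amine (secondary).
  CH2NHCH2: C–N–C with sp³ carbons and no adjacent C=O → amine (secondary).
  CH(CH2SH): pendant –CH2SH → thiol.
  CH(CH2OH): pendant –CH2OH on an sp³ backbone C → alcohol.
  CH2CONHCH2: –C(=O)–N– linkage → amide (the N is not an amine).
  CH(OCOCH3): pendant –OC(=O)CH3: an acyloxy group → ester.
  CH(COCH3): pendant –COCH3: carbonyl C bonded to two carbons → ketone.
  CH(OCOCH3): pendant –OC(=O)CH3: an acyloxy group → ester.
  CH(COCH3): pendant –COCH3: carbonyl C bonded to two carbons → ketone.
No segment is a aldehyde: CO is ketone, not aldehyde; CH(OCOCH3) is ester, not aldehyde; CH(COCH3) is ketone, not aldehyde. → 0.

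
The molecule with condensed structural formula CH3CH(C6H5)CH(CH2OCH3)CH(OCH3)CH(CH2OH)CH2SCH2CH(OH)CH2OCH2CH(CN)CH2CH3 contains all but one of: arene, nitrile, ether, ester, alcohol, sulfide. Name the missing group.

nitrile: present (CH(CN) — pendant –C≡N: nitrile).
sulfide: present (CH2SCH2 — C–S–C linkage → sulfide (thioether)).
alcohol: present (CH(CH2OH) — pendant –CH2OH on an sp³ backbone C → alcohol).
arene: present (CH(C6H5) — pendant –C6H5: benzene ring → arene).
ether: present (CH(CH2OCH3) — pendant –CH2OCH3: C–O–C linkage → ether).
ester: no segment matches this pattern.

ester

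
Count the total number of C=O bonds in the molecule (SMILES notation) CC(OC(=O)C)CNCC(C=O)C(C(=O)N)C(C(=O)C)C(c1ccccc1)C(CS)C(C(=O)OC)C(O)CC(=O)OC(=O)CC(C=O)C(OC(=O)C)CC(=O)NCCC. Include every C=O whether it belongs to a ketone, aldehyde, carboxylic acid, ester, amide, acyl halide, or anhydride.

10

CH(OCOCH3): ester, 1 C=O (running total 1).
CH(CHO): aldehyde, 1 C=O (running total 2).
CH(CONH2): amide, 1 C=O (running total 3).
CH(COCH3): ketone, 1 C=O (running total 4).
CH(COOCH3): ester, 1 C=O (running total 5).
CH2CO-O-COCH2: anhydride, 2 C=O (running total 7).
CH(CHO): aldehyde, 1 C=O (running total 8).
CH(OCOCH3): ester, 1 C=O (running total 9).
CH2CONHCH2: amide, 1 C=O (running total 10).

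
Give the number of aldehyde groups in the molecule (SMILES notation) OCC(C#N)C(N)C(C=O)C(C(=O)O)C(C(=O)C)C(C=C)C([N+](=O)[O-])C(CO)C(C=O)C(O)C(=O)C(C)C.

Taking each segment in turn:
  HOCH2: HO– on an sp³ carbon → alcohol.
  CH(CN): pendant –C≡N: nitrile.
  CH(NH2): –NH2 on an sp³ carbon with no adjacent C=O → amine.
  CH(CHO): pendant –CHO: carbonyl C bonded to C and H → aldehyde.
  CH(COOH): pendant –COOH: carbonyl C bonded to C and –OH → carboxylic acid.
  CH(COCH3): pendant –COCH3: carbonyl C bonded to two carbons → ketone.
  CH(CH=CH2): pendant –CH=CH2: C=C double bond → alkene.
  CH(NO2): –NO2 on an sp³ carbon → nitro (the N=O is not a carbonyl).
  CH(CH2OH): pendant –CH2OH on an sp³ backbone C → alcohol.
  CH(CHO): pendant –CHO: carbonyl C bonded to C and H → aldehyde.
  CH(OH): –OH on an sp³ carbon → alcohol (secondary).
  CO: –C(=O)– with carbon on both sides → ketone.
Aldehyde appears at: CH(CHO), CH(CHO) → 2.

2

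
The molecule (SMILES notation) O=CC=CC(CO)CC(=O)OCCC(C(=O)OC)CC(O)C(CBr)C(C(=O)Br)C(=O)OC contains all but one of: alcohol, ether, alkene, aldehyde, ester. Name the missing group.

ether

ester: present (CH2COOCH2 — –C(=O)–O–C with C on the carbonyl side → ester).
alkene: present (CH=CH — C=C double bond → alkene).
alcohol: present (CH(CH2OH) — pendant –CH2OH on an sp³ backbone C → alcohol).
aldehyde: present (OHC — terminal –CHO: carbonyl C bonded to H and C → aldehyde).
ether: absent. In each of CH2COOCH2, CH(COOCH3) and COOCH3, the C–O–C oxygen is adjacent to a C=O, so it belongs to an ester, not an ether.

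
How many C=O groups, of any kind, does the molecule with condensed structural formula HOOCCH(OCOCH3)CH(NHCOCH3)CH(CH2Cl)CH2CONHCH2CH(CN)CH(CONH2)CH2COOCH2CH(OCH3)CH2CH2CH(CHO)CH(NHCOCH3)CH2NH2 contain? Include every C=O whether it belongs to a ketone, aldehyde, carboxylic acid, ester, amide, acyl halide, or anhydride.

8

HOOC: carboxylic acid, 1 C=O (running total 1).
CH(OCOCH3): ester, 1 C=O (running total 2).
CH(NHCOCH3): amide, 1 C=O (running total 3).
CH2CONHCH2: amide, 1 C=O (running total 4).
CH(CONH2): amide, 1 C=O (running total 5).
CH2COOCH2: ester, 1 C=O (running total 6).
CH(CHO): aldehyde, 1 C=O (running total 7).
CH(NHCOCH3): amide, 1 C=O (running total 8).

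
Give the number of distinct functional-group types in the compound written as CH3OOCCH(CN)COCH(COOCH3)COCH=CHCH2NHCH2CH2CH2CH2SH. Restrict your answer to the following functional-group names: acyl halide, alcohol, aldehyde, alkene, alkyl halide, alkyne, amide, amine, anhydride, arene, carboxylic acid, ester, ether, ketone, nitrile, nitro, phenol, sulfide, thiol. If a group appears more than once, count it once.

6

Taking each segment in turn:
  CH3OOC: CH3O–C(=O)–: carbonyl C bonded to C and to –OCH3 → ester (not ketone + ether).
  CH(CN): pendant –C≡N: nitrile.
  CO: –C(=O)– with carbon on both sides → ketone.
  CH(COOCH3): pendant –COOCH3: carbonyl C bonded to C and –OCH3 → ester.
  CO: –C(=O)– with carbon on both sides → ketone.
  CH=CH: C=C double bond → alkene.
  CH2NHCH2: C–N–C with sp³ carbons and no adjacent C=O → amine (secondary).
  CH2SH: –SH on an sp³ carbon → thiol.
Distinct types present: alkene, amine, ester, ketone, nitrile, thiol.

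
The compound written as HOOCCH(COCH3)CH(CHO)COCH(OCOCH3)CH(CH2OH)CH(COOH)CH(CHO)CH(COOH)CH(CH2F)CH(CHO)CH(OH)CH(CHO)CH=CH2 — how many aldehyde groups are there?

4

Taking each segment in turn:
  HOOC: –COOH: carbonyl C bonded to –OH and C → carboxylic acid (the –OH is not a separate alcohol).
  CH(COCH3): pendant –COCH3: carbonyl C bonded to two carbons → ketone.
  CH(CHO): pendant –CHO: carbonyl C bonded to C and H → aldehyde.
  CO: –C(=O)– with carbon on both sides → ketone.
  CH(OCOCH3): pendant –OC(=O)CH3: an acyloxy group → ester.
  CH(CH2OH): pendant –CH2OH on an sp³ backbone C → alcohol.
  CH(COOH): pendant –COOH: carbonyl C bonded to C and –OH → carboxylic acid.
  CH(CHO): pendant –CHO: carbonyl C bonded to C and H → aldehyde.
  CH(COOH): pendant –COOH: carbonyl C bonded to C and –OH → carboxylic acid.
  CH(CH2F): pendant –CH2X: halogen on sp³ carbon → alkyl halide.
  CH(CHO): pendant –CHO: carbonyl C bonded to C and H → aldehyde.
  CH(OH): –OH on an sp³ carbon → alcohol (secondary).
  CH(CHO): pendant –CHO: carbonyl C bonded to C and H → aldehyde.
  CH=CH2: C=C double bond → alkene.
Aldehyde appears at: CH(CHO), CH(CHO), CH(CHO), CH(CHO) → 4.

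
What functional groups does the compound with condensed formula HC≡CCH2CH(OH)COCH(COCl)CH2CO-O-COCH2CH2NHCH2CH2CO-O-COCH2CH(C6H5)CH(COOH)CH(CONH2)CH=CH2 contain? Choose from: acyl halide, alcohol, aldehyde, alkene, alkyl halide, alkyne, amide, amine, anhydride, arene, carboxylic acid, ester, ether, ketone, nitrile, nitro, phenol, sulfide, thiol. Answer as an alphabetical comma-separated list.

Working along the chain:
  HC≡C: C≡C triple bond → alkyne.
  CH(OH): –OH on an sp³ carbon → alcohol (secondary).
  CO: –C(=O)– with carbon on both sides → ketone.
  CH(COCl): pendant –C(=O)X: carbonyl C bonded to C and halogen → acyl halide.
  CH2CO-O-COCH2: two acyl groups sharing one oxygen, –C(=O)–O–C(=O)– → anhydride.
  CH2NHCH2: C–N–C with sp³ carbons and no adjacent C=O → amine (secondary).
  CH2CO-O-COCH2: two acyl groups sharing one oxygen, –C(=O)–O–C(=O)– → anhydride.
  CH(C6H5): pendant –C6H5: benzene ring → arene.
  CH(COOH): pendant –COOH: carbonyl C bonded to C and –OH → carboxylic acid.
  CH(CONH2): pendant –CONH2: carbonyl C bonded to C and N → amide.
  CH=CH2: C=C double bond → alkene.

acyl halide, alcohol, alkene, alkyne, amide, amine, anhydride, arene, carboxylic acid, ketone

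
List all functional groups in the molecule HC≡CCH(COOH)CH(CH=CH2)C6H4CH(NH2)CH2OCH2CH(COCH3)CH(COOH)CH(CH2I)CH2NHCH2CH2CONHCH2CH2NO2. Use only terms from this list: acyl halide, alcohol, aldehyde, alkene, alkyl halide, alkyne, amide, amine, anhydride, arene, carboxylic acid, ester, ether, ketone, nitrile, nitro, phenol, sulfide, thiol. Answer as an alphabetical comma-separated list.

alkene, alkyl halide, alkyne, amide, amine, arene, carboxylic acid, ether, ketone, nitro

C≡C triple bond → alkyne.
pendant –COOH: carbonyl C bonded to C and –OH → carboxylic acid.
pendant –CH=CH2: C=C double bond → alkene.
para-disubstituted benzene ring → arene.
–NH2 on an sp³ carbon with no adjacent C=O → amine.
C–O–C with sp³ carbons on both sides and no adjacent C=O → ether.
pendant –COCH3: carbonyl C bonded to two carbons → ketone.
pendant –COOH: carbonyl C bonded to C and –OH → carboxylic acid.
pendant –CH2X: halogen on sp³ carbon → alkyl halide.
C–N–C with sp³ carbons and no adjacent C=O → amine (secondary).
–C(=O)–N– linkage → amide (the N is not an amine).
–NO2 on carbon → nitro group.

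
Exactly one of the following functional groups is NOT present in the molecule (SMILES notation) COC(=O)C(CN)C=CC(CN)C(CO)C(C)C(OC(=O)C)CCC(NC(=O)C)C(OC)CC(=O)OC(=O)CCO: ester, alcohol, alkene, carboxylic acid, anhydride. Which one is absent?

carboxylic acid

ester: present (CH3OOC — CH3O–C(=O)–: carbonyl C bonded to C and to –OCH3 → ester (not ketone + ether)).
alkene: present (CH=CH — C=C double bond → alkene).
alcohol: present (CH(CH2OH) — pendant –CH2OH on an sp³ backbone C → alcohol).
anhydride: present (CH2CO-O-COCH2 — two acyl groups sharing one oxygen, –C(=O)–O–C(=O)– → anhydride).
carboxylic acid: absent. In each of CH3OOC and CH(OCOCH3), the acyl oxygen is bonded to carbon (–O–C), not to H, so this is an ester. In CH(NHCOCH3), the carbonyl is bonded to nitrogen, not to –OH; that is an amide.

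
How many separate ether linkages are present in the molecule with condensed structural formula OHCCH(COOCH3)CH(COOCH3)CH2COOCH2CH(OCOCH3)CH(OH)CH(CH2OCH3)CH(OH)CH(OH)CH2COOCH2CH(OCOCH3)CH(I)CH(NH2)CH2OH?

1

Taking each segment in turn:
  OHC: terminal –CHO: carbonyl C bonded to H and C → aldehyde.
  CH(COOCH3): pendant –COOCH3: carbonyl C bonded to C and –OCH3 → ester.
  CH(COOCH3): pendant –COOCH3: carbonyl C bonded to C and –OCH3 → ester.
  CH2COOCH2: –C(=O)–O–C with C on the carbonyl side → ester.
  CH(OCOCH3): pendant –OC(=O)CH3: an acyloxy group → ester.
  CH(OH): –OH on an sp³ carbon → alcohol (secondary).
  CH(CH2OCH3): pendant –CH2OCH3: C–O–C linkage → ether.
  CH(OH): –OH on an sp³ carbon → alcohol (secondary).
  CH(OH): –OH on an sp³ carbon → alcohol (secondary).
  CH2COOCH2: –C(=O)–O–C with C on the carbonyl side → ester.
  CH(OCOCH3): pendant –OC(=O)CH3: an acyloxy group → ester.
  CH(I): halogen on an sp³ carbon → alkyl halide.
  CH(NH2): –NH2 on an sp³ carbon with no adjacent C=O → amine.
  CH2OH: –OH on an sp³ carbon → alcohol.
Ether appears at: CH(CH2OCH3) → 1.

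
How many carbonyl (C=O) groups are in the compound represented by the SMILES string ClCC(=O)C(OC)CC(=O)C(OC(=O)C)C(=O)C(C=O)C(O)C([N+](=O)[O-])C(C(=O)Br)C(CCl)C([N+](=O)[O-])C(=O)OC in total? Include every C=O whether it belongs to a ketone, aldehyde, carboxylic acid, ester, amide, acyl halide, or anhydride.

7

CO: ketone, 1 C=O (running total 1).
CO: ketone, 1 C=O (running total 2).
CH(OCOCH3): ester, 1 C=O (running total 3).
CO: ketone, 1 C=O (running total 4).
CH(CHO): aldehyde, 1 C=O (running total 5).
CH(COBr): acyl halide, 1 C=O (running total 6).
COOCH3: ester, 1 C=O (running total 7).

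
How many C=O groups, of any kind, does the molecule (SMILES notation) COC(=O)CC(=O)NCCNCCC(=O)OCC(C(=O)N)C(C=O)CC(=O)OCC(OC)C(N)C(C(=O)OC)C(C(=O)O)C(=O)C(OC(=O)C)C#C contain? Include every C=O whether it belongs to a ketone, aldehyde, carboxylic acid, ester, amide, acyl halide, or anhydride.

10

CH3OOC: ester, 1 C=O (running total 1).
CH2CONHCH2: amide, 1 C=O (running total 2).
CH2COOCH2: ester, 1 C=O (running total 3).
CH(CONH2): amide, 1 C=O (running total 4).
CH(CHO): aldehyde, 1 C=O (running total 5).
CH2COOCH2: ester, 1 C=O (running total 6).
CH(COOCH3): ester, 1 C=O (running total 7).
CH(COOH): carboxylic acid, 1 C=O (running total 8).
CO: ketone, 1 C=O (running total 9).
CH(OCOCH3): ester, 1 C=O (running total 10).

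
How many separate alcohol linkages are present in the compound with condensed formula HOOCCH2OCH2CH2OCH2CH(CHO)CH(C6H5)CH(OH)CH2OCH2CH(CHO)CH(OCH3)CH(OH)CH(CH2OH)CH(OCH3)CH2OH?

Reading the structure from left to right:
  HOOC: –COOH: carbonyl C bonded to –OH and C → carboxylic acid (the –OH is not a separate alcohol).
  CH2OCH2: C–O–C with sp³ carbons on both sides and no adjacent C=O → ether.
  CH2OCH2: C–O–C with sp³ carbons on both sides and no adjacent C=O → ether.
  CH(CHO): pendant –CHO: carbonyl C bonded to C and H → aldehyde.
  CH(C6H5): pendant –C6H5: benzene ring → arene.
  CH(OH): –OH on an sp³ carbon → alcohol (secondary).
  CH2OCH2: C–O–C with sp³ carbons on both sides and no adjacent C=O → ether.
  CH(CHO): pendant –CHO: carbonyl C bonded to C and H → aldehyde.
  CH(OCH3): pendant –OCH3: C–O–C with sp³ C, no adjacent C=O → ether.
  CH(OH): –OH on an sp³ carbon → alcohol (secondary).
  CH(CH2OH): pendant –CH2OH on an sp³ backbone C → alcohol.
  CH(OCH3): pendant –OCH3: C–O–C with sp³ C, no adjacent C=O → ether.
  CH2OH: –OH on an sp³ carbon → alcohol.
Alcohol appears at: CH(OH), CH(OH), CH(CH2OH), CH2OH → 4.

4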